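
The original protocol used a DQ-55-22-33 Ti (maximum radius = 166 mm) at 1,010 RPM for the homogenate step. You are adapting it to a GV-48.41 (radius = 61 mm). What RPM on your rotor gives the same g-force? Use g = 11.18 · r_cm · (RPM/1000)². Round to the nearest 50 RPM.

≈ 1650 RPM

Original rotor: r = 166 mm = 16.6 cm
RCF_original = 11.18 × 16.6 × (1.01)² = 11.18 × 16.6 × 1.0201 ≈ 189.3 × g
Your rotor: r = 61 mm = 6.1 cm
189.3 = 11.18 × 6.1 × (N/1000)²
(N/1000)² = 189.3 / 68.198 = 2.775741
N = 1000 × √2.775741 ≈ 1,666.1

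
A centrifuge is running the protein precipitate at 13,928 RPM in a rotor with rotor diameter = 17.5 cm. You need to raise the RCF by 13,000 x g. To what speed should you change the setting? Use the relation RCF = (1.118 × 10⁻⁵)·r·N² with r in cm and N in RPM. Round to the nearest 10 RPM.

N₂ ≈ 18080 RPM

r = 17.5 / 2 = 8.75 cm
Current RCF = 1.118 × 10⁻⁵ × 8.75 × (13928)² = 1.118 × 10⁻⁵ × 8.75 × 193,989,184 ≈ 18,977 × g
Target RCF = 18,977 + 13,000 = 31,977 × g
N² = 31,977 / (9.7825 × 10⁻⁵) = 326,879,632
N ≈ √326,879,632 ≈ 18,079.8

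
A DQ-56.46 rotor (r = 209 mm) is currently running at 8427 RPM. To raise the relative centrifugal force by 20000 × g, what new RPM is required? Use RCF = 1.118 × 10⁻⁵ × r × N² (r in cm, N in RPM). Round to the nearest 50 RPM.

N₂ ≈ 12500 RPM

r = 209 mm = 20.9 cm
Current RCF = 1.118 × 10⁻⁵ × 20.9 × (8427)² = 1.118 × 10⁻⁵ × 20.9 × 71,014,329 ≈ 16,593.4 × g
Target RCF = 16,593.4 + 20,000 = 36,593.4 × g
N² = 36,593.4 / (23.3662 × 10⁻⁵) = 156,608,263
N ≈ √156,608,263 ≈ 12,514.3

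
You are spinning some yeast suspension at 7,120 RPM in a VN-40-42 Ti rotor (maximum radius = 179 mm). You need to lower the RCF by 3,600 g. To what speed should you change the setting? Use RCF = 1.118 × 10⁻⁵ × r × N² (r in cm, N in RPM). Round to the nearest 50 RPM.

5700 RPM

r = 179 mm = 17.9 cm
Current RCF = 1.118 × 10⁻⁵ × 17.9 × (7120)² = 1.118 × 10⁻⁵ × 17.9 × 50,694,400 ≈ 10,145.1 × g
Target RCF = 10,145.1 − 3,600 = 6,545.1 × g
N² = 6,545.1 / (20.0122 × 10⁻⁵) = 32,705,550
N ≈ √32,705,550 ≈ 5,718.9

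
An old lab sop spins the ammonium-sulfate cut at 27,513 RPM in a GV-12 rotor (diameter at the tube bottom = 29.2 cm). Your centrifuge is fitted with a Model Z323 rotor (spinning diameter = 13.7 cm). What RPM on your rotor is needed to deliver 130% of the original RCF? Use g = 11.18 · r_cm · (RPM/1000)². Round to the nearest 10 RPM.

Original rotor: r = 29.2 / 2 = 14.6 cm
RCF = 11.18 × r × (N/1000)²
RCF_original = 11.18 × 14.6 × (27.513)² = 11.18 × 14.6 × 756.965169 ≈ 123,557.9 × g
Target RCF = 1.3 × 123,557.9 ≈ 160,625.3 × g
Your rotor: r = 13.7 / 2 = 6.85 cm
160,625.3 = 11.18 × 6.85 × (N/1000)²
(N/1000)² = 160,625.3 / 76.583 = 2097.402
N = 1000 × √2097.402 ≈ 45,797.4

45800 RPM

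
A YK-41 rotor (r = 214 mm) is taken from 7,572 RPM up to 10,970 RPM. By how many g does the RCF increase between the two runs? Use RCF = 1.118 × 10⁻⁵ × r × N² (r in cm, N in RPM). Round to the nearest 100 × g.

≈ 15100 g

r = 214 mm = 21.4 cm
RCF₁ = 1.118 × 10⁻⁵ × 21.4 × (7572)² = 1.118 × 10⁻⁵ × 21.4 × 57,335,184 ≈ 13,717.6 × g
RCF₂ = 1.118 × 10⁻⁵ × 21.4 × (10970)² = 1.118 × 10⁻⁵ × 21.4 × 120,340,900 ≈ 28,791.8 × g
Increase = 28,791.8 − 13,717.6 = 15,074.2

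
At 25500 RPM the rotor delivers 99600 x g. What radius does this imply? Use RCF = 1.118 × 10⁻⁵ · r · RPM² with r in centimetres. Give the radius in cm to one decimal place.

13.7 cm

99600 = 1.118 × 10⁻⁵ × r × (25500)²
r = 99600 / (1.118 × 10⁻⁵ × 650,250,000) = 99600 / 7269.795 ≈ 13.701 cm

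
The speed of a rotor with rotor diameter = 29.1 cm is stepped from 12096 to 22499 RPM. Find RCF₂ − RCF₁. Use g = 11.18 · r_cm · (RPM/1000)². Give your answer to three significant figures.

58500 g

r = 29.1 / 2 = 14.55 cm
RCF₁ = 11.18 × 14.55 × (12.096)² = 11.18 × 14.55 × 146.313216 ≈ 23,800.6 × g
RCF₂ = 11.18 × 14.55 × (22.499)² = 11.18 × 14.55 × 506.205001 ≈ 82,343.9 × g
Increase = 82,343.9 − 23,800.6 = 58,543.3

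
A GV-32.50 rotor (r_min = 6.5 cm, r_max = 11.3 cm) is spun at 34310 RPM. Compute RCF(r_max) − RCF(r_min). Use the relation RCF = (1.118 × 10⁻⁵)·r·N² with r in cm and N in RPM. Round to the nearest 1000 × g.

ΔRCF ≈ 63000 ×g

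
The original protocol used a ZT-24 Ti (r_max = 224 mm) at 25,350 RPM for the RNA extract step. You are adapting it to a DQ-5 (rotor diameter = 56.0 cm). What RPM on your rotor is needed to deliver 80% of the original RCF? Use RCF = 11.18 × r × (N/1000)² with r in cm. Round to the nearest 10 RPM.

Original rotor: r = 224 mm = 22.4 cm
RCF = 11.18 × r × (N/1000)²
RCF_original = 11.18 × 22.4 × (25.35)² = 11.18 × 22.4 × 642.6225 ≈ 160,933.2 × g
Target RCF = 0.8 × 160,933.2 ≈ 128,746.6 × g
Your rotor: r = 56.0 / 2 = 28 cm
128,746.6 = 11.18 × 28 × (N/1000)²
(N/1000)² = 128,746.6 / 313.04 = 411.2784
N = 1000 × √411.2784 ≈ 20,280.0

≈ 20280 RPM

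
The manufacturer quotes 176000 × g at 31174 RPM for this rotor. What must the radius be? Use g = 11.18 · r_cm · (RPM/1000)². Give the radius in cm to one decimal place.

16.2 cm

176000 = 11.18 × r × (31.174)²
r = 176000 / (11.18 × 971.818276) = 176000 / 10864.93 ≈ 16.199 cm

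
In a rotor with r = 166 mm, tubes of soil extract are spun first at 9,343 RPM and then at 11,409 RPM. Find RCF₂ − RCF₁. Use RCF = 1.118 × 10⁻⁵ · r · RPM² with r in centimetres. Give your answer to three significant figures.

≈ 7960 x g

r = 166 mm = 16.6 cm
RCF₁ = 1.118 × 10⁻⁵ × 16.6 × (9343)² = 1.118 × 10⁻⁵ × 16.6 × 87,291,649 ≈ 16,200.3 × g
RCF₂ = 1.118 × 10⁻⁵ × 16.6 × (11409)² = 1.118 × 10⁻⁵ × 16.6 × 130,165,281 ≈ 24,157.1 × g
Increase = 24,157.1 − 16,200.3 = 7,956.8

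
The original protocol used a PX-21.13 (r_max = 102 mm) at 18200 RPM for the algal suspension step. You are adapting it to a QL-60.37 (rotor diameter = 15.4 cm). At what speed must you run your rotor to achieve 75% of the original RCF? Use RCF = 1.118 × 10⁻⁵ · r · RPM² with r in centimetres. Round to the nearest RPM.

Original rotor: r = 102 mm = 10.2 cm
RCF = 1.118 × 10⁻⁵ × r × N²
RCF_original = 1.118 × 10⁻⁵ × 10.2 × (18200)² = 1.118 × 10⁻⁵ × 10.2 × 331,240,000 ≈ 37,773.3 × g
Target RCF = 0.75 × 37,773.3 ≈ 28,330 × g
Your rotor: r = 15.4 / 2 = 7.7 cm
28,330 = 1.118 × 10⁻⁵ × 7.7 × N²
N² = 28,330 / (8.6086 × 10⁻⁵) = 329,089,515
N ≈ √329,089,515 ≈ 18,140.8

18141 RPM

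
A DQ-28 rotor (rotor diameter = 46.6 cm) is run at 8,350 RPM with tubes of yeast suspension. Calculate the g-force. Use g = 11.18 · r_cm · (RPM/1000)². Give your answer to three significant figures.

≈ 18200 x g

r = 46.6 / 2 = 23.3 cm
RCF = 11.18 × r × (N/1000)²
RCF = 11.18 × 23.3 × (8.35)² = 11.18 × 23.3 × 69.7225 ≈ 18,162.3 × g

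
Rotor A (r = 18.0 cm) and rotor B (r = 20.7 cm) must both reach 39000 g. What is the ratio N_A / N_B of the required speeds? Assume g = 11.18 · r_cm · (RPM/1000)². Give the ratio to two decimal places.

At fixed RCF, N ∝ 1/√r, so N_A/N_B = √(r_B/r_A) = √(20.7/18.0) = √1.150000 = 1.0724.

1.07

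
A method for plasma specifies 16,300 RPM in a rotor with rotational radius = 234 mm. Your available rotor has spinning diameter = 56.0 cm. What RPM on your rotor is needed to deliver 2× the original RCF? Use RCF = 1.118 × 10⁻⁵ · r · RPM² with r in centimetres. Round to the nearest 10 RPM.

21070 RPM

Original rotor: r = 234 mm = 23.4 cm
RCF_original = 1.118 × 10⁻⁵ × 23.4 × (16300)² = 1.118 × 10⁻⁵ × 23.4 × 265,690,000 ≈ 69,507.7 × g
Target RCF = 2 × 69,507.7 ≈ 139,015.4 × g
Your rotor: r = 56.0 / 2 = 28 cm
139,015.4 = 1.118 × 10⁻⁵ × 28 × N²
N² = 139,015.4 / (31.304 × 10⁻⁵) = 444,081,906
N ≈ √444,081,906 ≈ 21,073.3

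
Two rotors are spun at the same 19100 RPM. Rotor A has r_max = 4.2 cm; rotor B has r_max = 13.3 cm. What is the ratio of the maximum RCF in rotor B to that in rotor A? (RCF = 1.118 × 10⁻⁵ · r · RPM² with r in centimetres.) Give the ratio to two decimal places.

3.17

At fixed N, RCF ∝ r, so RCF_B/RCF_A = r_B/r_A = 13.3 / 4.2 = 3.1667.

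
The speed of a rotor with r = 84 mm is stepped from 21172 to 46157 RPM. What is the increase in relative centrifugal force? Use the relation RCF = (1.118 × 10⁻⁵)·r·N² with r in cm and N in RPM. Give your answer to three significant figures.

158000 g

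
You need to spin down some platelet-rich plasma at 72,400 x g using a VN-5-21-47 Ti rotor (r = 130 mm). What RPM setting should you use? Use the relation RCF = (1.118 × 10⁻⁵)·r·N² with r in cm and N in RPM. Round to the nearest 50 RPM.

22300 RPM

r = 130 mm = 13.0 cm
72,400 = 1.118 × 10⁻⁵ × 13 × N²
N² = 72,400 / (14.534 × 10⁻⁵) = 498,142,287
N ≈ √498,142,287 ≈ 22,319.1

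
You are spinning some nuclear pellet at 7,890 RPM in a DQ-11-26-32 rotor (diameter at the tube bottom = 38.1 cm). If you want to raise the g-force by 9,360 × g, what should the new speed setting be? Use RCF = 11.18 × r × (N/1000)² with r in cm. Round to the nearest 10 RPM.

≈ 10310 RPM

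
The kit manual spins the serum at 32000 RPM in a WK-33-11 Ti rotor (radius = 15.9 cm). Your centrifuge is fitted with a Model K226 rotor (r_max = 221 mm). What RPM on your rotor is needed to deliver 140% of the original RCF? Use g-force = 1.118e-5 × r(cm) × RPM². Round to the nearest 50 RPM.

RCF_original = 1.118 × 10⁻⁵ × 15.9 × (32000)² = 1.118 × 10⁻⁵ × 15.9 × 1,024,000,000 ≈ 182,028.3 × g
Target RCF = 1.4 × 182,028.3 ≈ 254,839.6 × g
Your rotor: r = 221 mm = 22.1 cm
254,839.6 = 1.118 × 10⁻⁵ × 22.1 × N²
N² = 254,839.6 / (24.7078 × 10⁻⁵) = 1,031,413,562
N ≈ √1,031,413,562 ≈ 32,115.6

32100 RPM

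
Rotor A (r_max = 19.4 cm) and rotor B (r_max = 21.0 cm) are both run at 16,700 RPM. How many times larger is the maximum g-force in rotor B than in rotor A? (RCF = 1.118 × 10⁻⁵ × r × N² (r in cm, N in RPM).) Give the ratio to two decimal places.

At fixed N, RCF ∝ r, so RCF_B/RCF_A = r_B/r_A = 21.0 / 19.4 = 1.0825.

1.08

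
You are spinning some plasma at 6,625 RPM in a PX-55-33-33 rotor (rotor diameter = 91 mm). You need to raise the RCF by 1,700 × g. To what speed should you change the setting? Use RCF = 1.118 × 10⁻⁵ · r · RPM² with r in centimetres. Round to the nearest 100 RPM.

r = 91 mm / 2 = 45.5 mm = 4.55 cm
Current RCF = 1.118 × 10⁻⁵ × 4.55 × (6625)² = 1.118 × 10⁻⁵ × 4.55 × 43,890,625 ≈ 2,232.7 × g
Target RCF = 2,232.7 + 1,700 = 3,932.7 × g
N² = 3,932.7 / (5.0869 × 10⁻⁵) = 77,310,346
N ≈ √77,310,346 ≈ 8,792.6

N₂ ≈ 8800 RPM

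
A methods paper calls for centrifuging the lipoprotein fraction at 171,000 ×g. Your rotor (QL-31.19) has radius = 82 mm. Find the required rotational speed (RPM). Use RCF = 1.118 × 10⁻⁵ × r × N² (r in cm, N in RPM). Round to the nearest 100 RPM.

≈ 43200 RPM

r = 82 mm = 8.2 cm
171,000 = 1.118 × 10⁻⁵ × 8.2 × N²
N² = 171,000 / (9.1676 × 10⁻⁵) = 1,865,264,628
N ≈ √1,865,264,628 ≈ 43,188.7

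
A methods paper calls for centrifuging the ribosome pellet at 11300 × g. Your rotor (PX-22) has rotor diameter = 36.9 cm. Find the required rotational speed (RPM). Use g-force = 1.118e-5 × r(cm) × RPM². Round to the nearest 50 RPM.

N ≈ 7400 RPM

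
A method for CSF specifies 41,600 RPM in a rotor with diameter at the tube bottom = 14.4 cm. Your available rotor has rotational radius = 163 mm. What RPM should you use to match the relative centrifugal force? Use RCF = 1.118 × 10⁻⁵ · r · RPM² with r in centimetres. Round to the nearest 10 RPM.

27650 RPM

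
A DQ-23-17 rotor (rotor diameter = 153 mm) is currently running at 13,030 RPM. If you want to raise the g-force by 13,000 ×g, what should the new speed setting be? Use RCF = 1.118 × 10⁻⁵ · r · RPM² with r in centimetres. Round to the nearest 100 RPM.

r = 153 mm / 2 = 76.5 mm = 7.65 cm
Current RCF = 1.118 × 10⁻⁵ × 7.65 × (13030)² = 1.118 × 10⁻⁵ × 7.65 × 169,780,900 ≈ 14,520.9 × g
Target RCF = 14,520.9 + 13,000 = 27,520.9 × g
N² = 27,520.9 / (8.5527 × 10⁻⁵) = 321,780,257
N ≈ √321,780,257 ≈ 17,938.2

≈ 17900 RPM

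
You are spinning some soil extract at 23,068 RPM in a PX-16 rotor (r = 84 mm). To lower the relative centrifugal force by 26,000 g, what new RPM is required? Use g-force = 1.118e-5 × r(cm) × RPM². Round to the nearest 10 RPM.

≈ 15980 RPM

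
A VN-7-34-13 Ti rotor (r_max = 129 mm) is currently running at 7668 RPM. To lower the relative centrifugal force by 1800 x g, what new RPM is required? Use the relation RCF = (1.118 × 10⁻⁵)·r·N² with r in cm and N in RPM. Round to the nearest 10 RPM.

≈ 6810 RPM

r = 129 mm = 12.9 cm
Current RCF = 1.118 × 10⁻⁵ × 12.9 × (7668)² = 1.118 × 10⁻⁵ × 12.9 × 58,798,224 ≈ 8,480 × g
Target RCF = 8,480 − 1,800 = 6,680 × g
N² = 6,680 / (14.4222 × 10⁻⁵) = 46,317,483
N ≈ √46,317,483 ≈ 6,805.7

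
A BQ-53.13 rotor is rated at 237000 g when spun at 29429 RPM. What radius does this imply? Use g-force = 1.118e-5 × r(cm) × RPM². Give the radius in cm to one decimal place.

RCF = 1.118 × 10⁻⁵ × r × N²
237000 = 1.118 × 10⁻⁵ × r × (29429)²
r = 237000 / (1.118 × 10⁻⁵ × 866,066,041) = 237000 / 9682.618 ≈ 24.477 cm

24.5 cm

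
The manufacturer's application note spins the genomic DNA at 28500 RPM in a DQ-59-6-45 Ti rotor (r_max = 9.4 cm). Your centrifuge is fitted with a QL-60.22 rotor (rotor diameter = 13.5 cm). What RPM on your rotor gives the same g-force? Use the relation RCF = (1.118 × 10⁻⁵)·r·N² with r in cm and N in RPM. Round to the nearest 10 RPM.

≈ 33630 RPM

RCF = 1.118 × 10⁻⁵ × r × N²
RCF_original = 1.118 × 10⁻⁵ × 9.4 × (28500)² = 1.118 × 10⁻⁵ × 9.4 × 812,250,000 ≈ 85,361 × g
Your rotor: r = 13.5 / 2 = 6.75 cm
85,361 = 1.118 × 10⁻⁵ × 6.75 × N²
N² = 85,361 / (7.5465 × 10⁻⁵) = 1,131,133,638
N ≈ √1,131,133,638 ≈ 33,632.3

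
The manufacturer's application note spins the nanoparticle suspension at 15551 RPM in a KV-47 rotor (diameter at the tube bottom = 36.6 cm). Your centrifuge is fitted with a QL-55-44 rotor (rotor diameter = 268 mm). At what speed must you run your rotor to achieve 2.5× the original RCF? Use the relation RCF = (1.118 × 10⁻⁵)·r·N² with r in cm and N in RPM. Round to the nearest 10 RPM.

Original rotor: r = 36.6 / 2 = 18.3 cm
RCF = 1.118 × 10⁻⁵ × r × N²
RCF_original = 1.118 × 10⁻⁵ × 18.3 × (15551)² = 1.118 × 10⁻⁵ × 18.3 × 241,833,601 ≈ 49,477.7 × g
Target RCF = 2.5 × 49,477.7 ≈ 123,694.2 × g
Your rotor: r = 268 mm / 2 = 134 mm = 13.4 cm
123,694.2 = 1.118 × 10⁻⁵ × 13.4 × N²
N² = 123,694.2 / (14.9812 × 10⁻⁵) = 825,662,831
N ≈ √825,662,831 ≈ 28,734.3

28730 RPM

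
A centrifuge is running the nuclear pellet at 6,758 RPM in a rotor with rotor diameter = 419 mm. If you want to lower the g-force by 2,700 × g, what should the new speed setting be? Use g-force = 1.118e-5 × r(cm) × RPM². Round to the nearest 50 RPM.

r = 419 mm / 2 = 209.5 mm = 20.95 cm
Current RCF = 1.118 × 10⁻⁵ × 20.95 × (6758)² = 1.118 × 10⁻⁵ × 20.95 × 45,670,564 ≈ 10,697 × g
Target RCF = 10,697 − 2,700 = 7,997 × g
N² = 7,997 / (23.4221 × 10⁻⁵) = 34,142,968
N ≈ √34,142,968 ≈ 5,843.2

5850 RPM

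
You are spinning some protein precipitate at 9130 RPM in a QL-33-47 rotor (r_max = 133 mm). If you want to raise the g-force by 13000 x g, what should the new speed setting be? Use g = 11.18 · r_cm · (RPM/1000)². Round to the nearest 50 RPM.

N₂ ≈ 13050 RPM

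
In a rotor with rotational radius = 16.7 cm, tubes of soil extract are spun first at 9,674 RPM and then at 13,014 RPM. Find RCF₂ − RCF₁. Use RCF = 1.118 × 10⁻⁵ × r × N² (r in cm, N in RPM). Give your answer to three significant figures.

≈ 14100 g

RCF₁ = 1.118 × 10⁻⁵ × 16.7 × (9674)² = 1.118 × 10⁻⁵ × 16.7 × 93,586,276 ≈ 17,473.1 × g
RCF₂ = 1.118 × 10⁻⁵ × 16.7 × (13014)² = 1.118 × 10⁻⁵ × 16.7 × 169,364,196 ≈ 31,621.3 × g
Increase = 31,621.3 − 17,473.1 = 14,148.2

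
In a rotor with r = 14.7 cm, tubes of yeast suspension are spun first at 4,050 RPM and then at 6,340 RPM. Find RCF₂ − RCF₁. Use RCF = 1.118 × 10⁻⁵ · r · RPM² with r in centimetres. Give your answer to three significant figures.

3910 x g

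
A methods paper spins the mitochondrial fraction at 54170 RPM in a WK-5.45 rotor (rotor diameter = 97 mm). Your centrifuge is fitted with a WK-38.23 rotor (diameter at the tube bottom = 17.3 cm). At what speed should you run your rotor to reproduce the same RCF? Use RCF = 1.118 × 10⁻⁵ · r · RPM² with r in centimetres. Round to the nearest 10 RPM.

40560 RPM

Original rotor: r = 97 mm / 2 = 48.5 mm = 4.85 cm
RCF_original = 1.118 × 10⁻⁵ × 4.85 × (54170)² = 1.118 × 10⁻⁵ × 4.85 × 2,934,388,900 ≈ 159,111.4 × g
Your rotor: r = 17.3 / 2 = 8.65 cm
159,111.4 = 1.118 × 10⁻⁵ × 8.65 × N²
N² = 159,111.4 / (9.6707 × 10⁻⁵) = 1,645,293,515
N ≈ √1,645,293,515 ≈ 40,562.2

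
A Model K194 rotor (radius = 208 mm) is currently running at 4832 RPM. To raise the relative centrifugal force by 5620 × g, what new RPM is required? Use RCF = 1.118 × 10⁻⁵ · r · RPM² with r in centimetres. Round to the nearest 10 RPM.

≈ 6890 RPM

r = 208 mm = 20.8 cm
Current RCF = 1.118 × 10⁻⁵ × 20.8 × (4832)² = 1.118 × 10⁻⁵ × 20.8 × 23,348,224 ≈ 5,429.5 × g
Target RCF = 5,429.5 + 5,620 = 11,049.5 × g
N² = 11,049.5 / (23.2544 × 10⁻⁵) = 47,515,739
N ≈ √47,515,739 ≈ 6,893.2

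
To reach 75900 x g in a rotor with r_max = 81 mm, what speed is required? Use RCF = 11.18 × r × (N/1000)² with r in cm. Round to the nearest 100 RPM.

N ≈ 29000 RPM

r = 81 mm = 8.1 cm
75,900 = 11.18 × 8.1 × (N/1000)²
(N/1000)² = 75,900 / 90.558 = 838.1369
N = 1000 × √838.1369 ≈ 28,950.6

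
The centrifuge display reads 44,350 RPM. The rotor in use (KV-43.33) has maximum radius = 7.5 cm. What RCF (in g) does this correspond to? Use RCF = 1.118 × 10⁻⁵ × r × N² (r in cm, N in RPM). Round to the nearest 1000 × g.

≈ 165000 g

RCF = 1.118 × 10⁻⁵ × 7.5 × (44350)² = 1.118 × 10⁻⁵ × 7.5 × 1,966,922,500 ≈ 164,926.5 × g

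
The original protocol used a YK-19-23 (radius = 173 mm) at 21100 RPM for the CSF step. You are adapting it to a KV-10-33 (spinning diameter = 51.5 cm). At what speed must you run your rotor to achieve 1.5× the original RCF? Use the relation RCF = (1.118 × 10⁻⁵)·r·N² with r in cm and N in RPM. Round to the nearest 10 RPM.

Original rotor: r = 173 mm = 17.3 cm
RCF_original = 1.118 × 10⁻⁵ × 17.3 × (21100)² = 1.118 × 10⁻⁵ × 17.3 × 445,210,000 ≈ 86,109.8 × g
Target RCF = 1.5 × 86,109.8 ≈ 129,164.7 × g
Your rotor: r = 51.5 / 2 = 25.75 cm
129,164.7 = 1.118 × 10⁻⁵ × 25.75 × N²
N² = 129,164.7 / (28.7885 × 10⁻⁵) = 448,667,697
N ≈ √448,667,697 ≈ 21,181.8

≈ 21180 RPM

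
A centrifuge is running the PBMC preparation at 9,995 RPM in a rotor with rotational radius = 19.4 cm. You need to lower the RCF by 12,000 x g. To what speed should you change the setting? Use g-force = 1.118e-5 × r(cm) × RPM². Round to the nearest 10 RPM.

6680 RPM

Current RCF = 1.118 × 10⁻⁵ × 19.4 × (9995)² = 1.118 × 10⁻⁵ × 19.4 × 99,900,025 ≈ 21,667.5 × g
Target RCF = 21,667.5 − 12,000 = 9,667.5 × g
N² = 9,667.5 / (21.6892 × 10⁻⁵) = 44,572,875
N ≈ √44,572,875 ≈ 6,676.3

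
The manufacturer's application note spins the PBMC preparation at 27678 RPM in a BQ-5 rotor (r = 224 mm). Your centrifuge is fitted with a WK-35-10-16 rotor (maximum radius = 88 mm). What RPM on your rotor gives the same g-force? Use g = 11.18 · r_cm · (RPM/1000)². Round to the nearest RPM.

44159 RPM

Original rotor: r = 224 mm = 22.4 cm
RCF = 11.18 × r × (N/1000)²
RCF_original = 11.18 × 22.4 × (27.678)² = 11.18 × 22.4 × 766.071684 ≈ 191,848.9 × g
Your rotor: r = 88 mm = 8.8 cm
191,848.9 = 11.18 × 8.8 × (N/1000)²
(N/1000)² = 191,848.9 / 98.384 = 1950.001
N = 1000 × √1950.001 ≈ 44,158.8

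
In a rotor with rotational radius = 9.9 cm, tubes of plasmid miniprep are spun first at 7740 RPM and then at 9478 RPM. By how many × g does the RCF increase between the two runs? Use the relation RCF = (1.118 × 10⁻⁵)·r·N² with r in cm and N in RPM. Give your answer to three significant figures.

3310 × g

RCF₁ = 1.118 × 10⁻⁵ × 9.9 × (7740)² = 1.118 × 10⁻⁵ × 9.9 × 59,907,600 ≈ 6,630.7 × g
RCF₂ = 1.118 × 10⁻⁵ × 9.9 × (9478)² = 1.118 × 10⁻⁵ × 9.9 × 89,832,484 ≈ 9,942.8 × g
Increase = 9,942.8 − 6,630.7 = 3,312.1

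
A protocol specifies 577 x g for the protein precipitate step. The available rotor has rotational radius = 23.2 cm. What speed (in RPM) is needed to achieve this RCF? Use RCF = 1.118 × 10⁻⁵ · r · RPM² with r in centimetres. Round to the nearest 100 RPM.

N ≈ 1500 RPM

577 = 1.118 × 10⁻⁵ × 23.2 × N²
N² = 577 / (25.9376 × 10⁻⁵) = 2,224,570
N ≈ √2,224,570 ≈ 1,491.5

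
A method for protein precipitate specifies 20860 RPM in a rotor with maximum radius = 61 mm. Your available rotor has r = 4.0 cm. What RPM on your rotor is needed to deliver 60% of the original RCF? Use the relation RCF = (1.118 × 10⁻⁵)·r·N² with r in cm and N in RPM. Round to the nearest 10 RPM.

Original rotor: r = 61 mm = 6.1 cm
RCF_original = 1.118 × 10⁻⁵ × 6.1 × (20860)² = 1.118 × 10⁻⁵ × 6.1 × 435,139,600 ≈ 29,675.7 × g
Target RCF = 0.6 × 29,675.7 ≈ 17,805.4 × g
17,805.4 = 1.118 × 10⁻⁵ × 4 × N²
N² = 17,805.4 / (4.472 × 10⁻⁵) = 398,152,952
N ≈ √398,152,952 ≈ 19,953.8

≈ 19950 RPM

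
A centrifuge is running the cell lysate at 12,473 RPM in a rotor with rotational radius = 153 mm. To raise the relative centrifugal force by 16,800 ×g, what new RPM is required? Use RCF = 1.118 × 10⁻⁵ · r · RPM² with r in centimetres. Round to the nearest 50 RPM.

15950 RPM

r = 153 mm = 15.3 cm
Current RCF = 1.118 × 10⁻⁵ × 15.3 × (12473)² = 1.118 × 10⁻⁵ × 15.3 × 155,575,729 ≈ 26,611.9 × g
Target RCF = 26,611.9 + 16,800 = 43,411.9 × g
N² = 43,411.9 / (17.1054 × 10⁻⁵) = 253,790,616
N ≈ √253,790,616 ≈ 15,930.8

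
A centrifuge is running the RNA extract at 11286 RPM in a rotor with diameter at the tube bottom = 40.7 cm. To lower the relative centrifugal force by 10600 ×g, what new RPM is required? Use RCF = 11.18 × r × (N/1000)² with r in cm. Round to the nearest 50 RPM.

N₂ ≈ 9000 RPM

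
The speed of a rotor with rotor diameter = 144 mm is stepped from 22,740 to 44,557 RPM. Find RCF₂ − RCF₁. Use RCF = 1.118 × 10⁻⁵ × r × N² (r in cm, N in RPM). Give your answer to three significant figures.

r = 144 mm / 2 = 72 mm = 7.2 cm
RCF₁ = 1.118 × 10⁻⁵ × 7.2 × (22740)² = 1.118 × 10⁻⁵ × 7.2 × 517,107,600 ≈ 41,625.1 × g
RCF₂ = 1.118 × 10⁻⁵ × 7.2 × (44557)² = 1.118 × 10⁻⁵ × 7.2 × 1,985,326,249 ≈ 159,810.8 × g
Increase = 159,810.8 − 41,625.1 = 118,185.7

≈ 118000 g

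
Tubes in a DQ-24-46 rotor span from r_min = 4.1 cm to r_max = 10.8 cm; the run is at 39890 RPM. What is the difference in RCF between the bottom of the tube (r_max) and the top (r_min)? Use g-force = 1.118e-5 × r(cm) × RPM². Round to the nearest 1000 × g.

ΔRCF ≈ 119000 g

ΔRCF = 1.118 × 10⁻⁵ × (r_max − r_min) × N² = 1.118 × 10⁻⁵ × 6.7 × 1,591,212,100 ≈ 119,191.3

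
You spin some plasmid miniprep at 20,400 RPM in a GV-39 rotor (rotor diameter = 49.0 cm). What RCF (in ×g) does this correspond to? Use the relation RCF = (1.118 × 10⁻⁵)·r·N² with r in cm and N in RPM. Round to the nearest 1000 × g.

r = 49.0 / 2 = 24.5 cm
RCF = 1.118 × 10⁻⁵ × r × N²
RCF = 1.118 × 10⁻⁵ × 24.5 × (20400)² = 1.118 × 10⁻⁵ × 24.5 × 416,160,000 ≈ 113,990.4 × g

114000 ×g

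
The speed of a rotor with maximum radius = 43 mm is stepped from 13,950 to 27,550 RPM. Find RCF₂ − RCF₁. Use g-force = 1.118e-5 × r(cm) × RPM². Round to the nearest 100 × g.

r = 43 mm = 4.3 cm
RCF₁ = 1.118 × 10⁻⁵ × 4.3 × (13950)² = 1.118 × 10⁻⁵ × 4.3 × 194,602,500 ≈ 9,355.3 × g
RCF₂ = 1.118 × 10⁻⁵ × 4.3 × (27550)² = 1.118 × 10⁻⁵ × 4.3 × 759,002,500 ≈ 36,488.3 × g
Increase = 36,488.3 − 9,355.3 = 27,133

27100 x g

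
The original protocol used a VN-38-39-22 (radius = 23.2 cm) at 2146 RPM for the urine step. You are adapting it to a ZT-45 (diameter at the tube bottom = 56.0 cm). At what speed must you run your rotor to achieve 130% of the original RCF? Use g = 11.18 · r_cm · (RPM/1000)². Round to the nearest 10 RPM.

2230 RPM

RCF = 11.18 × r × (N/1000)²
RCF_original = 11.18 × 23.2 × (2.146)² = 11.18 × 23.2 × 4.605316 ≈ 1,194.5 × g
Target RCF = 1.3 × 1,194.5 ≈ 1,552.9 × g
Your rotor: r = 56.0 / 2 = 28 cm
1,552.9 = 11.18 × 28 × (N/1000)²
(N/1000)² = 1,552.9 / 313.04 = 4.960708
N = 1000 × √4.960708 ≈ 2,227.3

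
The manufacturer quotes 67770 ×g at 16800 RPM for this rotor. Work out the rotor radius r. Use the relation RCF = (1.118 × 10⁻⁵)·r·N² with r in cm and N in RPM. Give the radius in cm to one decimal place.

67770 = 1.118 × 10⁻⁵ × r × (16800)²
r = 67770 / (1.118 × 10⁻⁵ × 282,240,000) = 67770 / 3155.443 ≈ 21.477 cm

≈ 21.5 cm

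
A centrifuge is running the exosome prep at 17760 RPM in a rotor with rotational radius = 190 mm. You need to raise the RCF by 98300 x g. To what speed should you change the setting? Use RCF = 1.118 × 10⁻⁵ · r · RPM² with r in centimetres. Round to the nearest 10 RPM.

N₂ ≈ 27900 RPM

r = 190 mm = 19.0 cm
Current RCF = 1.118 × 10⁻⁵ × 19 × (17760)² = 1.118 × 10⁻⁵ × 19 × 315,417,600 ≈ 67,001 × g
Target RCF = 67,001 + 98,300 = 165,301 × g
N² = 165,301 / (21.242 × 10⁻⁵) = 778,180,021
N ≈ √778,180,021 ≈ 27,895.9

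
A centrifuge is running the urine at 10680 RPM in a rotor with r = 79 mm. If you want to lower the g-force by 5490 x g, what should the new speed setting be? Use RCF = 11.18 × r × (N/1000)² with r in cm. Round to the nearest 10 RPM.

7200 RPM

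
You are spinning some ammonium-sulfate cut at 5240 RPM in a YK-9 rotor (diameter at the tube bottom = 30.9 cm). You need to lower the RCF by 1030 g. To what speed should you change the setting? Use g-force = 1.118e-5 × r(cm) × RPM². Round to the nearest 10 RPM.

r = 30.9 / 2 = 15.45 cm
Current RCF = 1.118 × 10⁻⁵ × 15.45 × (5240)² = 1.118 × 10⁻⁵ × 15.45 × 27,457,600 ≈ 4,742.8 × g
Target RCF = 4,742.8 − 1,030 = 3,712.8 × g
N² = 3,712.8 / (17.2731 × 10⁻⁵) = 21,494,694
N ≈ √21,494,694 ≈ 4,636.2

≈ 4640 RPM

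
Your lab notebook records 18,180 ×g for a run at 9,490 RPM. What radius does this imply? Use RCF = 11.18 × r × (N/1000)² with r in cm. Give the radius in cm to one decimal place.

RCF = 11.18 × r × (N/1000)²
18180 = 11.18 × r × (9.49)²
r = 18180 / (11.18 × 90.0601) = 18180 / 1006.872 ≈ 18.056 cm

18.1 cm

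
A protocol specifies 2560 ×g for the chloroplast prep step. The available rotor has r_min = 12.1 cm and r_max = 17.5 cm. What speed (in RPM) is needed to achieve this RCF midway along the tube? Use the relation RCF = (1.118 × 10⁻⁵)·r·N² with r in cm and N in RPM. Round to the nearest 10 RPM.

r_avg = (12.1 + 17.5) / 2 = 14.8 cm
RCF = 1.118 × 10⁻⁵ × r × N²
2,560 = 1.118 × 10⁻⁵ × 14.8 × N²
N² = 2,560 / (16.5464 × 10⁻⁵) = 15,471,643
N ≈ √15,471,643 ≈ 3,933.4

N ≈ 3930 RPM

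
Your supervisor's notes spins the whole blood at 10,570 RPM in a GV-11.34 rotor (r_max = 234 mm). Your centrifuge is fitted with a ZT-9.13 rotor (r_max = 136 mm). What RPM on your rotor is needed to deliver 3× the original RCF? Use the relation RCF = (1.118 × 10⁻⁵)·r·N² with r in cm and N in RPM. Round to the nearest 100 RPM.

Original rotor: r = 234 mm = 23.4 cm
RCF_original = 1.118 × 10⁻⁵ × 23.4 × (10570)² = 1.118 × 10⁻⁵ × 23.4 × 111,724,900 ≈ 29,228.6 × g
Target RCF = 3 × 29,228.6 ≈ 87,685.8 × g
Your rotor: r = 136 mm = 13.6 cm
87,685.8 = 1.118 × 10⁻⁵ × 13.6 × N²
N² = 87,685.8 / (15.2048 × 10⁻⁵) = 576,698,148
N ≈ √576,698,148 ≈ 24,014.5

≈ 24000 RPM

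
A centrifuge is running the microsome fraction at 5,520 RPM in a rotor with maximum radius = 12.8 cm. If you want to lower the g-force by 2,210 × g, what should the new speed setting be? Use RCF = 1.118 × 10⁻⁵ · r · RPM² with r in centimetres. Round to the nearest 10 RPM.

Current RCF = 1.118 × 10⁻⁵ × 12.8 × (5520)² = 1.118 × 10⁻⁵ × 12.8 × 30,470,400 ≈ 4,360.4 × g
Target RCF = 4,360.4 − 2,210 = 2,150.4 × g
N² = 2,150.4 / (14.3104 × 10⁻⁵) = 15,026,834
N ≈ √15,026,834 ≈ 3,876.4

3880 RPM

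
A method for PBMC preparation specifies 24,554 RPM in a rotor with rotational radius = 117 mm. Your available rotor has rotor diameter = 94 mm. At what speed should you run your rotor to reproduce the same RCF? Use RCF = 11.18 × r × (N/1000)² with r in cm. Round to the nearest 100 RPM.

38700 RPM

Original rotor: r = 117 mm = 11.7 cm
RCF = 11.18 × r × (N/1000)²
RCF_original = 11.18 × 11.7 × (24.554)² = 11.18 × 11.7 × 602.898916 ≈ 78,862.8 × g
Your rotor: r = 94 mm / 2 = 47 mm = 4.7 cm
78,862.8 = 11.18 × 4.7 × (N/1000)²
(N/1000)² = 78,862.8 / 52.546 = 1500.834
N = 1000 × √1500.834 ≈ 38,740.6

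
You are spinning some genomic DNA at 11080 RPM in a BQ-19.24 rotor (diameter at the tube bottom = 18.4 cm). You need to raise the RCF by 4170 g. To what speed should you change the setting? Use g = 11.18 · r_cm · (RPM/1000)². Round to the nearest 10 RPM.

12780 RPM

r = 18.4 / 2 = 9.2 cm
Current RCF = 11.18 × 9.2 × (11.08)² = 11.18 × 9.2 × 122.7664 ≈ 12,627.3 × g
Target RCF = 12,627.3 + 4,170 = 16,797.3 × g
(N/1000)² = 16,797.3 / 102.856 = 163.3089
N = 1000 × √163.3089 ≈ 12,779.2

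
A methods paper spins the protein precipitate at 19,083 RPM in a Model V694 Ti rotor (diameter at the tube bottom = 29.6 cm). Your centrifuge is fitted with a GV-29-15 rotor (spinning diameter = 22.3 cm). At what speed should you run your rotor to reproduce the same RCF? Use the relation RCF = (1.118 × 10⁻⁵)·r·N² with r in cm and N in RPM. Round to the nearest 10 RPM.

≈ 21990 RPM

Original rotor: r = 29.6 / 2 = 14.8 cm
RCF_original = 1.118 × 10⁻⁵ × 14.8 × (19083)² = 1.118 × 10⁻⁵ × 14.8 × 364,160,889 ≈ 60,255.5 × g
Your rotor: r = 22.3 / 2 = 11.15 cm
60,255.5 = 1.118 × 10⁻⁵ × 11.15 × N²
N² = 60,255.5 / (12.4657 × 10⁻⁵) = 483,370,368
N ≈ √483,370,368 ≈ 21,985.7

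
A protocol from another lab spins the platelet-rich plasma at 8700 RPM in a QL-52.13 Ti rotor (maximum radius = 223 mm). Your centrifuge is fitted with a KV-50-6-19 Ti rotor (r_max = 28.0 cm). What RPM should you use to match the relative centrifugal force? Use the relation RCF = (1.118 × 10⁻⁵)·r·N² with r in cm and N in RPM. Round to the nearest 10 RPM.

≈ 7760 RPM

Original rotor: r = 223 mm = 22.3 cm
RCF_original = 1.118 × 10⁻⁵ × 22.3 × (8700)² = 1.118 × 10⁻⁵ × 22.3 × 75,690,000 ≈ 18,870.6 × g
18,870.6 = 1.118 × 10⁻⁵ × 28 × N²
N² = 18,870.6 / (31.304 × 10⁻⁵) = 60,281,753
N ≈ √60,281,753 ≈ 7,764.1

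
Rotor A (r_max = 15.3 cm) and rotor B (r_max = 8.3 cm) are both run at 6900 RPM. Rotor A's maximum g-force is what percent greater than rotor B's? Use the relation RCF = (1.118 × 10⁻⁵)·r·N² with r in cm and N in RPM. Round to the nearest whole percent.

84%

At equal RPM, RCF scales linearly with r: ratio = 15.3 / 8.3 = 1.8434.
So rotor A delivers 84.3% more g-force.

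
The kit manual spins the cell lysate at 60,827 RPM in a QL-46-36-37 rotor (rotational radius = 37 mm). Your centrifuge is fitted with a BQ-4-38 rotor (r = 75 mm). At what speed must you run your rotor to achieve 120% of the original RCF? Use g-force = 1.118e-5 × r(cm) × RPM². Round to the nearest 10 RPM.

46800 RPM

Original rotor: r = 37 mm = 3.7 cm
RCF_original = 1.118 × 10⁻⁵ × 3.7 × (60827)² = 1.118 × 10⁻⁵ × 3.7 × 3,699,923,929 ≈ 153,051.1 × g
Target RCF = 1.2 × 153,051.1 ≈ 183,661.3 × g
Your rotor: r = 75 mm = 7.5 cm
183,661.3 = 1.118 × 10⁻⁵ × 7.5 × N²
N² = 183,661.3 / (8.385 × 10⁻⁵) = 2,190,355,397
N ≈ √2,190,355,397 ≈ 46,801.2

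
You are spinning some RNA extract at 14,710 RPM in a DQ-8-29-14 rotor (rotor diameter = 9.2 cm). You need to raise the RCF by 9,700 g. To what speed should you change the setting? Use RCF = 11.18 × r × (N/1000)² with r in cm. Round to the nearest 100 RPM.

r = 9.2 / 2 = 4.6 cm
Current RCF = 11.18 × 4.6 × (14.71)² = 11.18 × 4.6 × 216.3841 ≈ 11,128.2 × g
Target RCF = 11,128.2 + 9,700 = 20,828.2 × g
(N/1000)² = 20,828.2 / 51.428 = 404.9973
N = 1000 × √404.9973 ≈ 20,124.5

20100 RPM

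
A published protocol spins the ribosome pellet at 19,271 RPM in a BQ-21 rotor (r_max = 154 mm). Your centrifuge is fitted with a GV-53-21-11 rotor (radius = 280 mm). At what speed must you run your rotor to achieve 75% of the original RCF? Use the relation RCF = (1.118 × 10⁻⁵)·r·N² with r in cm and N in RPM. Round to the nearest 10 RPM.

Original rotor: r = 154 mm = 15.4 cm
RCF = 1.118 × 10⁻⁵ × r × N²
RCF_original = 1.118 × 10⁻⁵ × 15.4 × (19271)² = 1.118 × 10⁻⁵ × 15.4 × 371,371,441 ≈ 63,939.8 × g
Target RCF = 0.75 × 63,939.8 ≈ 47,954.9 × g
Your rotor: r = 280 mm = 28.0 cm
47,954.9 = 1.118 × 10⁻⁵ × 28 × N²
N² = 47,954.9 / (31.304 × 10⁻⁵) = 153,190,966
N ≈ √153,190,966 ≈ 12,377.0

≈ 12380 RPM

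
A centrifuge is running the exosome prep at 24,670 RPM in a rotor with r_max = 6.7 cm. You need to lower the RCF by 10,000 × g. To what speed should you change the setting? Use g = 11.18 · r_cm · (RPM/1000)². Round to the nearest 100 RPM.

21800 RPM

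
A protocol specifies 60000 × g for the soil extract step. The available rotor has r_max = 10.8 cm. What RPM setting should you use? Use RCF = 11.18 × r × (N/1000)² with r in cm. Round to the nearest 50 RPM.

RCF = 11.18 × r × (N/1000)²
60,000 = 11.18 × 10.8 × (N/1000)²
(N/1000)² = 60,000 / 120.744 = 496.9191
N = 1000 × √496.9191 ≈ 22,291.7

22300 RPM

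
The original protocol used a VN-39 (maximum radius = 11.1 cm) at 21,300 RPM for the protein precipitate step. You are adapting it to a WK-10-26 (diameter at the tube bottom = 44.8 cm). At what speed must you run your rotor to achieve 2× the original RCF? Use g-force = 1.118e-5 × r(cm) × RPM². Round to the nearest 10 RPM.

RCF_original = 1.118 × 10⁻⁵ × 11.1 × (21300)² = 1.118 × 10⁻⁵ × 11.1 × 453,690,000 ≈ 56,302 × g
Target RCF = 2 × 56,302 ≈ 112,604 × g
Your rotor: r = 44.8 / 2 = 22.4 cm
112,604 = 1.118 × 10⁻⁵ × 22.4 × N²
N² = 112,604 / (25.0432 × 10⁻⁵) = 449,639,024
N ≈ √449,639,024 ≈ 21,204.7

21200 RPM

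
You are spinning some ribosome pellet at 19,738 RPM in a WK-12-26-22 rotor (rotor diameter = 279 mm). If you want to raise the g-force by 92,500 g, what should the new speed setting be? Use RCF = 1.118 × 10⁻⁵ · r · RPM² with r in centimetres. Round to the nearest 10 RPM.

r = 279 mm / 2 = 139.5 mm = 13.95 cm
Current RCF = 1.118 × 10⁻⁵ × 13.95 × (19738)² = 1.118 × 10⁻⁵ × 13.95 × 389,588,644 ≈ 60,760.6 × g
Target RCF = 60,760.6 + 92,500 = 153,260.6 × g
N² = 153,260.6 / (15.5961 × 10⁻⁵) = 982,685,415
N ≈ √982,685,415 ≈ 31,347.8

N₂ ≈ 31350 RPM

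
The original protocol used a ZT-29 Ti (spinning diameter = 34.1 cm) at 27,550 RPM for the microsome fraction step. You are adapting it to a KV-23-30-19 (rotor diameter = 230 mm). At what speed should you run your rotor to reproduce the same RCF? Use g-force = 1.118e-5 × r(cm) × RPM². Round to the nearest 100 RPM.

Original rotor: r = 34.1 / 2 = 17.05 cm
RCF_original = 1.118 × 10⁻⁵ × 17.05 × (27550)² = 1.118 × 10⁻⁵ × 17.05 × 759,002,500 ≈ 144,680.3 × g
Your rotor: r = 230 mm / 2 = 115 mm = 11.5 cm
144,680.3 = 1.118 × 10⁻⁵ × 11.5 × N²
N² = 144,680.3 / (12.857 × 10⁻⁵) = 1,125,303,726
N ≈ √1,125,303,726 ≈ 33,545.5

33500 RPM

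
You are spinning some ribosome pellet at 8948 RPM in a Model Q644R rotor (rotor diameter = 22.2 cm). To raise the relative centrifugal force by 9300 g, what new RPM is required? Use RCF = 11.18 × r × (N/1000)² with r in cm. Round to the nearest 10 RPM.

12450 RPM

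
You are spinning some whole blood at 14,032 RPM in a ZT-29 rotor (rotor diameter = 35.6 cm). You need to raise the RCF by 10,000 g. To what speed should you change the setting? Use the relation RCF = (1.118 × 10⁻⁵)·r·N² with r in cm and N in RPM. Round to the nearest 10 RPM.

r = 35.6 / 2 = 17.8 cm
Current RCF = 1.118 × 10⁻⁵ × 17.8 × (14032)² = 1.118 × 10⁻⁵ × 17.8 × 196,897,024 ≈ 39,183.3 × g
Target RCF = 39,183.3 + 10,000 = 49,183.3 × g
N² = 49,183.3 / (19.9004 × 10⁻⁵) = 247,147,294
N ≈ √247,147,294 ≈ 15,720.9

15720 RPM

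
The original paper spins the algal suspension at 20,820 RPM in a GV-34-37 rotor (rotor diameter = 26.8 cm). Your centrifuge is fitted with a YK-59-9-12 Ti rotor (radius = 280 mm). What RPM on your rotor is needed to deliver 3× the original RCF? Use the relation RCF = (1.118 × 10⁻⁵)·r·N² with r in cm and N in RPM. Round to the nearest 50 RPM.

24950 RPM

Original rotor: r = 26.8 / 2 = 13.4 cm
RCF = 1.118 × 10⁻⁵ × r × N²
RCF_original = 1.118 × 10⁻⁵ × 13.4 × (20820)² = 1.118 × 10⁻⁵ × 13.4 × 433,472,400 ≈ 64,939.4 × g
Target RCF = 3 × 64,939.4 ≈ 194,818.2 × g
Your rotor: r = 280 mm = 28.0 cm
194,818.2 = 1.118 × 10⁻⁵ × 28 × N²
N² = 194,818.2 / (31.304 × 10⁻⁵) = 622,342,832
N ≈ √622,342,832 ≈ 24,946.8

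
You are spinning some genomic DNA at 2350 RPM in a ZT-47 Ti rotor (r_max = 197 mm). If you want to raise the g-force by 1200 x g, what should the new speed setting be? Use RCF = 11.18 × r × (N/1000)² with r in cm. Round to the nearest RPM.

r = 197 mm = 19.7 cm
Current RCF = 11.18 × 19.7 × (2.35)² = 11.18 × 19.7 × 5.5225 ≈ 1,216.3 × g
Target RCF = 1,216.3 + 1,200 = 2,416.3 × g
(N/1000)² = 2,416.3 / 220.246 = 10.97091
N = 1000 × √10.97091 ≈ 3,312.2

N₂ ≈ 3312 RPM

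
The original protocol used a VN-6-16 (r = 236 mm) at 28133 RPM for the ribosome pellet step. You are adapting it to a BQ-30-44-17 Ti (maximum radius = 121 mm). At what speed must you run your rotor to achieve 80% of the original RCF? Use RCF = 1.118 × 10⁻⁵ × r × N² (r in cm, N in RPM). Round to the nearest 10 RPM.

35140 RPM

Original rotor: r = 236 mm = 23.6 cm
RCF_original = 1.118 × 10⁻⁵ × 23.6 × (28133)² = 1.118 × 10⁻⁵ × 23.6 × 791,465,689 ≈ 208,826.6 × g
Target RCF = 0.8 × 208,826.6 ≈ 167,061.3 × g
Your rotor: r = 121 mm = 12.1 cm
167,061.3 = 1.118 × 10⁻⁵ × 12.1 × N²
N² = 167,061.3 / (13.5278 × 10⁻⁵) = 1,234,948,033
N ≈ √1,234,948,033 ≈ 35,141.8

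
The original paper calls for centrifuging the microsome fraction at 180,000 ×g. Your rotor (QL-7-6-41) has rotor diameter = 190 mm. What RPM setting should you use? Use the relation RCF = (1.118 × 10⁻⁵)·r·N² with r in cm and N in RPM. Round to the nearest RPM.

41167 RPM

r = 190 mm / 2 = 95 mm = 9.5 cm
180,000 = 1.118 × 10⁻⁵ × 9.5 × N²
N² = 180,000 / (10.621 × 10⁻⁵) = 1,694,755,673
N ≈ √1,694,755,673 ≈ 41,167.4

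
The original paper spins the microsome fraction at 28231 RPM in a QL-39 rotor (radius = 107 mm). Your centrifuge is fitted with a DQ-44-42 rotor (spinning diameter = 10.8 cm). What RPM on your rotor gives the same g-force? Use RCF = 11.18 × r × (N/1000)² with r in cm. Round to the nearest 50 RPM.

≈ 39750 RPM

Original rotor: r = 107 mm = 10.7 cm
RCF_original = 11.18 × 10.7 × (28.231)² = 11.18 × 10.7 × 796.989361 ≈ 95,340.6 × g
Your rotor: r = 10.8 / 2 = 5.4 cm
95,340.6 = 11.18 × 5.4 × (N/1000)²
(N/1000)² = 95,340.6 / 60.372 = 1579.219
N = 1000 × √1579.219 ≈ 39,739.4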